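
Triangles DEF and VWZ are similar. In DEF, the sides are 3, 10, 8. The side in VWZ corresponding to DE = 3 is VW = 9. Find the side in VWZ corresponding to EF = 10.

Since the triangles are similar, the ratio of corresponding sides is constant.
Scale factor k = VW / DE = 9 / 3 = 3
WZ = k * EF = 3 * 10 = 30

30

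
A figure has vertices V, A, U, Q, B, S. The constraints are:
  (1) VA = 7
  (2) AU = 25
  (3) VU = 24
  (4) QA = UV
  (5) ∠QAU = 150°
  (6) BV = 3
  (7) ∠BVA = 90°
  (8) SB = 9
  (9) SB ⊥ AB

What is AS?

Step 1: By the law of cosines on triangle BVA: BA² = 3² + 7² − 2·3·7·cos(90°) = 58, so BA = √58.
Step 2: By the law of cosines on triangle ABS: AS² = √58² + 9² − 2·√58·9·cos(90°) = 139, so AS = √139.

Therefore, the length of AS = √139.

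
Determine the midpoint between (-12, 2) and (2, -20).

M = ((x₁ + x₂)/2, (y₁ + y₂)/2)
= ((-12 + 2)/2, (2 + -20)/2)
= (-10/2, -18/2) = (-5, -9)

(-5, -9)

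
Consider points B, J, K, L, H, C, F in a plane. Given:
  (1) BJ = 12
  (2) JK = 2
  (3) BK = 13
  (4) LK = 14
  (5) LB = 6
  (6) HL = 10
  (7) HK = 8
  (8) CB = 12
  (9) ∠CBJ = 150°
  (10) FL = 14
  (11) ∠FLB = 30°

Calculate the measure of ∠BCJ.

Step 1: By the law of cosines on triangle CBJ: CJ² = 12² + 12² − 2·12·12·cos(150°) = 537.42, so CJ ≈ 23.18.
Step 2: By the inverse law of cosines on triangle BCJ: cos(∠BCJ) = (12² + 23.18² − 12²) / (2·12·23.18) = 537.42/556.37 = 0.9659, so ∠BCJ = 15°.

Therefore, the measure of angle ∠BCJ = 15°.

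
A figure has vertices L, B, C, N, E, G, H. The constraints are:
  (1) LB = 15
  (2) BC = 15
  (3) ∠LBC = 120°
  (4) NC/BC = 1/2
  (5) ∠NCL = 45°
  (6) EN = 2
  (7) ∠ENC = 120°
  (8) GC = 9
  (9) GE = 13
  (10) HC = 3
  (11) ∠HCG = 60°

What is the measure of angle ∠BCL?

Step 1: By the law of cosines on triangle CBL: CL² = 15² + 15² − 2·15·15·cos(120°) = 675, so CL = 15·√3.
Step 2: By the inverse law of cosines on triangle BCL: cos(∠BCL) = (15² + (15·√3)² − 15²) / (2·15·15·√3) = 675/779.42 = 0.866, so ∠BCL = 30°.

Therefore, the measure of angle ∠BCL = 30°.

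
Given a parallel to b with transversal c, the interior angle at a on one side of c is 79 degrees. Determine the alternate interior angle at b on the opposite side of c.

Alternate interior angles lie on opposite sides of the transversal, between the parallel lines.
By the alternate interior angle theorem, they are equal: 79 degrees.

79 degrees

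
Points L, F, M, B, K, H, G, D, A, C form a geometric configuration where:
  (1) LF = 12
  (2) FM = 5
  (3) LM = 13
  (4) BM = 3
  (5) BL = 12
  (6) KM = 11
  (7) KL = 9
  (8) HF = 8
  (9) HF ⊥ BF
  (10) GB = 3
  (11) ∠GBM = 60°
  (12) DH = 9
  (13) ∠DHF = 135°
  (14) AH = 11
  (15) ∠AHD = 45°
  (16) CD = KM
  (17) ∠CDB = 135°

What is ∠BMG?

Step 1: By the law of cosines on triangle MBG: MG² = 3² + 3² − 2·3·3·cos(60°) = 9, so MG = 3.
Step 2: By the inverse law of cosines on triangle BMG: cos(∠BMG) = (3² + 3² − 3²) / (2·3·3) = 9/18 = 0.5, so ∠BMG = 60°.

Therefore, the measure of angle ∠BMG = 60°.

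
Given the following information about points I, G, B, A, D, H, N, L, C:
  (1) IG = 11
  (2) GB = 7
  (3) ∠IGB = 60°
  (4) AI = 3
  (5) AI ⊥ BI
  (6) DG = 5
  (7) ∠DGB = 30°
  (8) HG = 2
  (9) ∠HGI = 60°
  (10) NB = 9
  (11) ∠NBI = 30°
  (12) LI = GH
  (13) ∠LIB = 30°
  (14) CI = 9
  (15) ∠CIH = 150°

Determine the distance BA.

Step 1: By the law of cosines on triangle BGI: BI² = 7² + 11² − 2·7·11·cos(60°) = 93, so BI = √93.
Step 2: By the law of cosines on triangle BIA: BA² = √93² + 3² − 2·√93·3·cos(90°) = 102, so BA = √102.

Therefore, the length of BA = √102.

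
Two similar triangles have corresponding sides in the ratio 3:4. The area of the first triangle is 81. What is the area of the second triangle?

For similar figures, the area ratio equals the square of the side ratio.
Side ratio (the first triangle to the second triangle) = 3:4, so area ratio = 3^2:4^2 = 9:16.
If the area of the first triangle is 81, then the area of the second triangle = 81 * (16/9) = 144.

144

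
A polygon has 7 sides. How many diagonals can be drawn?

Total line segments between 7 vertices = C(7,2) = 21.
Subtract the 7 sides: 21 - 7 = 14 diagonals.

14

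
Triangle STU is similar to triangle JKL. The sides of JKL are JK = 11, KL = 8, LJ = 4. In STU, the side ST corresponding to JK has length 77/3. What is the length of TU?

Similar triangles have proportional sides. Setting up the proportion:
ST / JK = TU / KL
77/3 / 11 = TU / 8
TU = 8 * 77/3 / 11 = 56/3.

56/3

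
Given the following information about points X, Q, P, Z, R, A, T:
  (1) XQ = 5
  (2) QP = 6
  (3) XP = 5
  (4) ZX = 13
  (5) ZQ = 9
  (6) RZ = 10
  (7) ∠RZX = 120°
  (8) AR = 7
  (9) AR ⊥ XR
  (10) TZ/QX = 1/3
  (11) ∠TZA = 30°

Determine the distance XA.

Step 1: By the law of cosines on triangle XZR: XR² = 13² + 10² − 2·13·10·cos(120°) = 399, so XR ≈ 19.97.
Step 2: By the law of cosines on triangle XRA: XA² = 19.97² + 7² − 2·19.97·7·cos(90°) = 448, so XA = 8·√7.

Therefore, the length of XA = 8·√7.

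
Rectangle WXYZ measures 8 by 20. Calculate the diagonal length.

Using the Pythagorean theorem:
d² = 8² + 20² = 64 + 400 = 464
d = sqrt(464) = 4*sqrt(29)

4*sqrt(29)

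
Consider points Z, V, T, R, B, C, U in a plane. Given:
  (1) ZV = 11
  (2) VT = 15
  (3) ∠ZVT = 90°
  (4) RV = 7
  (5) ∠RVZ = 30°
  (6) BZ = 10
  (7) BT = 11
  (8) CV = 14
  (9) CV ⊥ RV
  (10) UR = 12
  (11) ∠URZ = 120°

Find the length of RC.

Step 1: By the law of cosines on triangle RVC: RC² = 7² + 14² − 2·7·14·cos(90°) = 245, so RC = 7·√5.

Therefore, the length of RC = 7·√5.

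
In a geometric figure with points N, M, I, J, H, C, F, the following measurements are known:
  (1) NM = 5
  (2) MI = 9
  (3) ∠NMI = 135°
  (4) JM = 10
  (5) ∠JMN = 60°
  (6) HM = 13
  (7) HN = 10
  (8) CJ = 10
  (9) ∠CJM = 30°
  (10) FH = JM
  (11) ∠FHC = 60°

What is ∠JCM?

Step 1: By the law of cosines on triangle CJM: CM² = 10² + 10² − 2·10·10·cos(30°) = 26.79, so CM ≈ 5.18.
Step 2: By the inverse law of cosines on triangle JCM: cos(∠JCM) = (10² + 5.18² − 10²) / (2·10·5.18) = 26.79/103.53 = 0.2588, so ∠JCM = 75°.

Therefore, the measure of angle ∠JCM = 75°.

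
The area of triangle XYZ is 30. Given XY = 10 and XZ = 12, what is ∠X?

Area = (1/2) * a * b * sin(C)
sin(C) = 2 * Area / (a * b)
sin(C) = 2 * 30 / (10 * 12)
sin(C) = 1/2
C = arcsin(1/2) = 30°
Since sin(180° - C) = sin(C), the obtuse angle 150° gives the same area, so C = 30° or C = 150°.

30° or 150°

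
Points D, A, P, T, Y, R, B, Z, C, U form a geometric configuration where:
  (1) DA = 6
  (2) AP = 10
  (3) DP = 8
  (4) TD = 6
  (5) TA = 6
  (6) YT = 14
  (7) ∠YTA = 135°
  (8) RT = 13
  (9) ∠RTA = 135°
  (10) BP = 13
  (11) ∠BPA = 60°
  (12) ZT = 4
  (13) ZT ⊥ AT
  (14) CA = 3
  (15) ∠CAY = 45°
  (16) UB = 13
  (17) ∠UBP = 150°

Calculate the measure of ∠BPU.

Step 1: By the law of cosines on triangle PBU: PU² = 13² + 13² − 2·13·13·cos(150°) = 630.72, so PU ≈ 25.11.
Step 2: By the inverse law of cosines on triangle BPU: cos(∠BPU) = (13² + 25.11² − 13²) / (2·13·25.11) = 630.72/652.97 = 0.9659, so ∠BPU = 15°.

Therefore, the measure of angle ∠BPU = 15°.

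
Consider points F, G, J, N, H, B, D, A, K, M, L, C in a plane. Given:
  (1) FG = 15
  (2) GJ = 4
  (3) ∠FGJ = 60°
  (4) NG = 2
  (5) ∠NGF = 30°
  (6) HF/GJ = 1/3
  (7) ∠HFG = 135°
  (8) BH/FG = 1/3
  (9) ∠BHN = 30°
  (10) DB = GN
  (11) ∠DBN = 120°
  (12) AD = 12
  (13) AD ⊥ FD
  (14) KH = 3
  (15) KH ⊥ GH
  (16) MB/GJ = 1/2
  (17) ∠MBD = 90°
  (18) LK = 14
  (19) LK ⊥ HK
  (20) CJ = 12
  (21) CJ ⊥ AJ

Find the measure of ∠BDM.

From the given relations: DB = GN = 2; MB = 1/2·GJ = 1/2·4 = 2.
Step 1: By the law of cosines on triangle DBM: DM² = 2² + 2² − 2·2·2·cos(90°) = 8, so DM = 2·√2.
Step 2: By the inverse law of cosines on triangle BDM: cos(∠BDM) = (2² + (2·√2)² − 2²) / (2·2·2·√2) = 8/11.31 = 0.7071, so ∠BDM = 45°.

Therefore, the measure of angle ∠BDM = 45°.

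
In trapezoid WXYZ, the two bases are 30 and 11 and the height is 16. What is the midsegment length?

The midsegment (median) of a trapezoid connects the midpoints of the non-parallel sides.
Its length is the average of the two bases: (30 + 11) / 2 = 41/2.

41/2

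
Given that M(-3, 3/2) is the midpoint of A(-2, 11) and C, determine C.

Using the midpoint formula: M = ((x1 + x2)/2, (y1 + y2)/2)
We know M = (-3, 3/2) and A = (-2, 11)
For x: -3 = (-2 + x2)/2, so x2 = 2*-3 - -2 = -4
For y: 3/2 = (11 + y2)/2, so y2 = 2*3/2 - 11 = -8
C = (-4, -8)

(-4, -8)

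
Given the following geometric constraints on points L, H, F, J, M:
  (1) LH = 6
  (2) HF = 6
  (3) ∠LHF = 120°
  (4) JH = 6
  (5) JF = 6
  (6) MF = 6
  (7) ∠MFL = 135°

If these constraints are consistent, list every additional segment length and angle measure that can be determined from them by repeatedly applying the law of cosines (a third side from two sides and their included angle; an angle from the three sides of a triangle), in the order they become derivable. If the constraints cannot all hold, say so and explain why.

The constraints are consistent. Derivable facts, in order:
After 1 step:
- LF = 6·√3
- ∠FHJ = 60°
- ∠FJH = 60°
- ∠HFJ = 60°
After 2 steps:
- LM ≈ 15.24
- ∠FLH = 30°
- ∠HFL = 30°
After 3 steps:
- ∠FLM = 16.17°
- ∠FML = 28.83°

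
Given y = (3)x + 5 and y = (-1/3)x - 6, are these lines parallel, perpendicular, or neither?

Slope of line 1: m1 = 3
Slope of line 2: m2 = -1/3
Two lines are perpendicular when the product of their slopes is -1 (negative reciprocals).
m1 * m2 = (3) * (-1/3) = -1, confirming perpendicularity.

Perpendicular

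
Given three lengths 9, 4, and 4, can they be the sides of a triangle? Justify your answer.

Check the triangle inequality: 4 + 4 = 8 ≤ 9.
Since the sum of two sides does not exceed the third, no triangle can be formed.

No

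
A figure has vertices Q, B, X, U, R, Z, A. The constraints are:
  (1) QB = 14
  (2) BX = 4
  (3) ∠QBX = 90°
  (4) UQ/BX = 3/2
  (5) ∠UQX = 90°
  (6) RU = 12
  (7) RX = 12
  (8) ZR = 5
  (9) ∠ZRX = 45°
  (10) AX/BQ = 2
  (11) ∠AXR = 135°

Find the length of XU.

From the given relations: UQ = 3/2·BX = 3/2·4 = 6.
Step 1: By the law of cosines on triangle XBQ: XQ² = 4² + 14² − 2·4·14·cos(90°) = 212, so XQ = 2·√53.
Step 2: By the law of cosines on triangle XQU: XU² = (2·√53)² + 6² − 2·2·√53·6·cos(90°) = 248, so XU = 2·√62.

Therefore, the length of XU = 2·√62.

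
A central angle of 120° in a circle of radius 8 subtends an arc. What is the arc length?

Arc length = 2π(8)(1/3) = 16*pi/3

16*pi/3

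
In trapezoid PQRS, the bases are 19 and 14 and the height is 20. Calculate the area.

Area = (19 + 14) * 20 / 2 = 660 / 2 = 330

330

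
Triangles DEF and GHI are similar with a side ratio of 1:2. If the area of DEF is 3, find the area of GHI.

Area ratio = (1/2)^2 = 1/4. Area of GHI = 3 * 4/1 = 12.

12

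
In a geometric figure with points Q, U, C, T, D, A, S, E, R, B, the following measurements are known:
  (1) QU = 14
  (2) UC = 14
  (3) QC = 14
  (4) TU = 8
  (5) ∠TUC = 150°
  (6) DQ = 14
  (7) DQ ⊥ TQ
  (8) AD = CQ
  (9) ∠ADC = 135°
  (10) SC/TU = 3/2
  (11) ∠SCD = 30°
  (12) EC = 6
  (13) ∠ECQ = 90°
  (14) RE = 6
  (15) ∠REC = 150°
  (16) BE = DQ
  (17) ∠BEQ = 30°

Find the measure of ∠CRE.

Step 1: By the law of cosines on triangle REC: RC² = 6² + 6² − 2·6·6·cos(150°) = 134.35, so RC ≈ 11.59.
Step 2: By the inverse law of cosines on triangle CRE: cos(∠CRE) = (11.59² + 6² − 6²) / (2·11.59·6) = 134.35/139.09 = 0.9659, so ∠CRE = 15°.

Therefore, the measure of angle ∠CRE = 15°.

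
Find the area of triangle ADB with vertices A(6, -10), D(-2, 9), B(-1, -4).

Shoelace: Area = (1/2)|6(9--4) + -2(-4--10) + -1(-10-9)| = (1/2)(85) = 85/2

85/2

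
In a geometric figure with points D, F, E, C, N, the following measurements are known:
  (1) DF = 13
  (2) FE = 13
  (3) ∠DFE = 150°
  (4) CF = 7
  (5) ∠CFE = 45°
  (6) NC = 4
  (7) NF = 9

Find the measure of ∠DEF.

Step 1: By the law of cosines on triangle EFD: ED² = 13² + 13² − 2·13·13·cos(150°) = 630.72, so ED ≈ 25.11.
Step 2: By the inverse law of cosines on triangle DEF: cos(∠DEF) = (25.11² + 13² − 13²) / (2·25.11·13) = 630.72/652.97 = 0.9659, so ∠DEF = 15°.

Therefore, the measure of angle ∠DEF = 15°.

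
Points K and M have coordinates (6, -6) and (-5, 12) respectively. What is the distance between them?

d = sqrt((-11)^2 + (18)^2) = sqrt(445)

sqrt(445)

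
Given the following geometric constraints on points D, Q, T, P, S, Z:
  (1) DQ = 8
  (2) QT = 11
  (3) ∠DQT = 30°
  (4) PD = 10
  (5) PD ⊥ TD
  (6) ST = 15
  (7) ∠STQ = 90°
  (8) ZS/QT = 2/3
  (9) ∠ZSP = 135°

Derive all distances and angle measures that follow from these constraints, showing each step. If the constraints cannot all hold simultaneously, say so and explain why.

The constraints are consistent.

From the given relations:
  ZS = 2/3·QT = 2/3·11 ≈ 7.33

Step 1: From DQ = 8, QT = 11, and ∠DQT = 30°, by the law of cosines:
  DT² = DQ² + QT² - 2·DQ·QT·cos(30°) = 64 + 121 - 152.4 = 32.58
  DT ≈ 5.71

Step 2: From QT = 11, TS = 15, and ∠QTS = 90°, by the law of cosines:
  QS² = QT² + TS² - 2·QT·TS·cos(90°) = 121 + 225 - 0 = 346
  QS ≈ 18.6

Step 3: From TD = 5.71, DP = 10, and ∠TDP = 90°, by the law of cosines:
  TP² = TD² + DP² - 2·TD·DP·cos(90°) = 32.58 + 100 - 0 = 132.6
  TP ≈ 11.51

Step 4: From DQ = 8, DT = 5.71, QT = 11, by the inverse law of cosines:
  cos(∠QDT) = (DQ² + DT² - QT²) / (2·DQ·DT)
  ∠QDT = 105.51°

Step 5: From QS = 18.6, QT = 11, ST = 15, by the inverse law of cosines:
  cos(∠SQT) = (QS² + QT² - ST²) / (2·QS·QT)
  ∠SQT = 53.75°

Step 6: From TD = 5.71, TQ = 11, DQ = 8, by the inverse law of cosines:
  cos(∠DTQ) = (TD² + TQ² - DQ²) / (2·TD·TQ)
  ∠DTQ = 44.49°

Step 7: From SQ = 18.6, ST = 15, QT = 11, by the inverse law of cosines:
  cos(∠QST) = (SQ² + ST² - QT²) / (2·SQ·ST)
  ∠QST = 36.25°

Step 8: From TD = 5.71, TP = 11.51, DP = 10, by the inverse law of cosines:
  cos(∠DTP) = (TD² + TP² - DP²) / (2·TD·TP)
  ∠DTP = 60.28°

Step 9: From PD = 10, PT = 11.51, DT = 5.71, by the inverse law of cosines:
  cos(∠DPT) = (PD² + PT² - DT²) / (2·PD·PT)
  ∠DPT = 29.72°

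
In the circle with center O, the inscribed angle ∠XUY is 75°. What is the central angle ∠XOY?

The inscribed angle theorem states that a central angle is always twice any inscribed angle that subtends the same arc.
Since the inscribed angle is 75°, the central angle = 2 × 75° = 150°.

150°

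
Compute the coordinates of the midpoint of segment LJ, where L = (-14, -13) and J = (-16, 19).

The midpoint is the point halfway along the segment.
Move half the horizontal distance: -14 + (-16 - -14)/2 = -14 + -2/2 = -15
Move half the vertical distance: -13 + (19 - -13)/2 = -13 + 32/2 = 3
Midpoint = (-15, 3)

(-15, 3)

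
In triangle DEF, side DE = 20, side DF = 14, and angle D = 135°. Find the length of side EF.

When two sides and the included angle are known, the law of cosines gives the third side.
c^2 = a^2 + b^2 - 2ab cos(C) generalizes the Pythagorean theorem to non-right triangles.
Here: EF^2 = 400 + 196 - 560*(-sqrt(2)/2) = 280*sqrt(2) + 596
EF = 2*sqrt(70*sqrt(2) + 149)

2*sqrt(70*sqrt(2) + 149)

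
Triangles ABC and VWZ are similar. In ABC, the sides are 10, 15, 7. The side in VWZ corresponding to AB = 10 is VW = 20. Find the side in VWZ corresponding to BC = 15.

k = 20/10 = 2. WZ = 2 * 15 = 30.

30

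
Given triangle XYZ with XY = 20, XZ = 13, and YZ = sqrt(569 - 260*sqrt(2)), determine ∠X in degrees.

cos(X) = (20² + 13² - (sqrt(569 - 260*sqrt(2)))²) / (2 × 20 × 13) = sqrt(2)/2, so X = arccos(sqrt(2)/2) = 45°.

45°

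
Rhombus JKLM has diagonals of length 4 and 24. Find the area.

Area of a rhombus = (d1 * d2) / 2
Area = (4 * 24) / 2
Area = 96 / 2
Area = 48

48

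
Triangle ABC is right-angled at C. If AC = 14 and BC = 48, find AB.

By the Pythagorean theorem: AB^2 = AC^2 + BC^2
AB^2 = 14^2 + 48^2 = 196 + 2304 = 2500
AB = sqrt(2500) = 50

50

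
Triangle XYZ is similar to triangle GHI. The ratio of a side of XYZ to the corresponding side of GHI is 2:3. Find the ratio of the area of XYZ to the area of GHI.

The ratio of areas of similar triangles equals the square of the side ratio.
Side ratio = 2:3
Area ratio = (2/3)^2 = 4/9 = 4:9

4:9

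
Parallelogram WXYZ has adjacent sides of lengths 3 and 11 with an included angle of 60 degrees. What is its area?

The area of a parallelogram equals the product of two adjacent sides times the sine of the included angle.
This is because the height equals 11 * sin(60°) = 11*sqrt(3)/2.
Area = 3 * 11*sqrt(3)/2 = 33*sqrt(3)/2

33*sqrt(3)/2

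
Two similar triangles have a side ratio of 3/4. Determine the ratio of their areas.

The ratio of areas of similar triangles equals the square of the side ratio.
Side ratio = 3:4
Area ratio = (3/4)^2 = 9/16 = 9:16

9:16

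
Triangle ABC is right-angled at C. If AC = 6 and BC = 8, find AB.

By the Pythagorean theorem: AB^2 = AC^2 + BC^2
AB^2 = 6^2 + 8^2 = 36 + 64 = 100
AB = sqrt(100) = 10

10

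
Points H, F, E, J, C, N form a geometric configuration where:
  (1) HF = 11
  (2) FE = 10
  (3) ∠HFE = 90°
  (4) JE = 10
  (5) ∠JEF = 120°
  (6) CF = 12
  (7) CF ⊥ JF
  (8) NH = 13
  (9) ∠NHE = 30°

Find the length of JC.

Step 1: By the law of cosines on triangle FEJ: FJ² = 10² + 10² − 2·10·10·cos(120°) = 300, so FJ = 10·√3.
Step 2: By the law of cosines on triangle JFC: JC² = (10·√3)² + 12² − 2·10·√3·12·cos(90°) = 444, so JC = 2·√111.

Therefore, the length of JC = 2·√111.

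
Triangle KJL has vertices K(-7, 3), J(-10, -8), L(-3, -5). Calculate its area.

Using the Shoelace formula for a triangle:
Area = (1/2)|x0(y1 - y2) + x1(y2 - y0) + x2(y0 - y1)|
Area = (1/2)|-7(-8 - -5) + -10(-5 - 3) + -3(3 - -8)|
Area = (1/2)|21 + 80 + -33|
Area = (1/2)|68|
Area = (1/2)(68)
Area = 34

34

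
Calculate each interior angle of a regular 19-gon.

Each interior angle of a regular n-gon is (n - 2) * 180 / n.
For n = 19: (19 - 2) * 180 / 19 = 3060/19 = 3060/19 degrees.

3060/19 degrees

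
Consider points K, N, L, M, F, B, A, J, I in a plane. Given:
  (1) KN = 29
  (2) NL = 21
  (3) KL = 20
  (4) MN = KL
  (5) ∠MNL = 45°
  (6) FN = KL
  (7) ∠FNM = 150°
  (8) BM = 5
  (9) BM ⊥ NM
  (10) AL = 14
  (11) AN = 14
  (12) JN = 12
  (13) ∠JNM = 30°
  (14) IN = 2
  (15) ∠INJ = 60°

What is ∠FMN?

From the given relations: MN = KL = 20; FN = KL = 20.
Step 1: By the law of cosines on triangle MNF: MF² = 20² + 20² − 2·20·20·cos(150°) = 1492.82, so MF ≈ 38.64.
Step 2: By the inverse law of cosines on triangle FMN: cos(∠FMN) = (38.64² + 20² − 20²) / (2·38.64·20) = 1492.82/1545.48 = 0.9659, so ∠FMN = 15°.

Therefore, the measure of angle ∠FMN = 15°.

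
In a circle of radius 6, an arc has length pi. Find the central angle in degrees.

θ = 360 × pi / (2π × 6) = 30° (rearranging arc length formula).

30°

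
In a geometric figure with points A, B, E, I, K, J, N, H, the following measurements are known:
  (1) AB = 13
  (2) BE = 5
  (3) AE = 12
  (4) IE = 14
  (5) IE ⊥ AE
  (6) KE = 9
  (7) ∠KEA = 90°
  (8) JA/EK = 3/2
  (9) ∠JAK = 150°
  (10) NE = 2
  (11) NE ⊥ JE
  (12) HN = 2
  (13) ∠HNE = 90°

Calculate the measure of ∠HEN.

Step 1: By the law of cosines on triangle ENH: EH² = 2² + 2² − 2·2·2·cos(90°) = 8, so EH = 2·√2.
Step 2: By the inverse law of cosines on triangle HEN: cos(∠HEN) = ((2·√2)² + 2² − 2²) / (2·2·√2·2) = 8/11.31 = 0.7071, so ∠HEN = 45°.

Therefore, the measure of angle ∠HEN = 45°.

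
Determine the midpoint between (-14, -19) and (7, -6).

M = ((x₁ + x₂)/2, (y₁ + y₂)/2)
= ((-14 + 7)/2, (-19 + -6)/2)
= (-7/2, -25/2) = (-7/2, -25/2)

(-7/2, -25/2)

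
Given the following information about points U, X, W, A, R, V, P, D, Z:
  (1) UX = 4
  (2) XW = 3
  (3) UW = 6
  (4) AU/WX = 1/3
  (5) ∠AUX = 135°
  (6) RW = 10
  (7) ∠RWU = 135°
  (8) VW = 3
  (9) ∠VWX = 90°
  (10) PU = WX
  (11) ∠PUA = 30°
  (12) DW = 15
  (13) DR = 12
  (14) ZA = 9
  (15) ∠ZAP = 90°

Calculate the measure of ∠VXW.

Step 1: By the law of cosines on triangle XWV: XV² = 3² + 3² − 2·3·3·cos(90°) = 18, so XV = 3·√2.
Step 2: By the inverse law of cosines on triangle VXW: cos(∠VXW) = ((3·√2)² + 3² − 3²) / (2·3·√2·3) = 18/25.46 = 0.7071, so ∠VXW = 45°.

Therefore, the measure of angle ∠VXW = 45°.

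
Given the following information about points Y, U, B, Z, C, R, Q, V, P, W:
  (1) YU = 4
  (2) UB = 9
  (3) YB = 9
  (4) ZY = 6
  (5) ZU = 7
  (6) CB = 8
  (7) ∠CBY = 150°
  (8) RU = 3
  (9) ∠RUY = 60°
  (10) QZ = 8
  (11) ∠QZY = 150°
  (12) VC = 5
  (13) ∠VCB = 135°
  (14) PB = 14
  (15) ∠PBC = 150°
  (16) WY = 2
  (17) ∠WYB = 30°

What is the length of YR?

Step 1: By the law of cosines on triangle YUR: YR² = 4² + 3² − 2·4·3·cos(60°) = 13, so YR = √13.

Therefore, the length of YR = √13.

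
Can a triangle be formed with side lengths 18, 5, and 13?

Check the triangle inequality: 5 + 13 = 18 ≤ 18.
Since the sum of two sides does not exceed the third, no triangle can be formed.

No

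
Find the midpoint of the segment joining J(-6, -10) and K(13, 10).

The midpoint is the average of the coordinates:
x: (-6 + 13)/2 = 7/2
y: (-10 + 10)/2 = 0
Midpoint = (7/2, 0)

(7/2, 0)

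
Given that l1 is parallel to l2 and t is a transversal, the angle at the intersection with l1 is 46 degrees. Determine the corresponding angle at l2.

When a transversal crosses parallel lines, angles in the same position at each intersection are called corresponding angles.
These are always equal, so the answer is 46 degrees.

46 degrees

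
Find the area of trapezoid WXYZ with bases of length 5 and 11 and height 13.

Area = (5 + 11) * 13 / 2 = 208 / 2 = 104

104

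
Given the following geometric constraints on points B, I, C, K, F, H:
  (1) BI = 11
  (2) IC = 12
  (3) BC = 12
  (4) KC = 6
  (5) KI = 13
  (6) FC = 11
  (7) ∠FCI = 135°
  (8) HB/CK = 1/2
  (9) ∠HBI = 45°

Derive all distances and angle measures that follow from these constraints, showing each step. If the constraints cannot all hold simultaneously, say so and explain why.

The constraints are consistent.

From the given relations:
  HB = 1/2·CK = 1/2·6 = 3

Step 1: From IC = 12, CF = 11, and ∠ICF = 135°, by the law of cosines:
  IF² = IC² + CF² - 2·IC·CF·cos(135°) = 144 + 121 + 186.7 = 451.7
  IF ≈ 21.25

Step 2: From IB = 11, BH = 3, and ∠IBH = 45°, by the law of cosines:
  IH² = IB² + BH² - 2·IB·BH·cos(45°) = 121 + 9 - 46.67 = 83.33
  IH ≈ 9.13

Step 3: From BC = 12, BI = 11, CI = 12, by the inverse law of cosines:
  cos(∠CBI) = (BC² + BI² - CI²) / (2·BC·BI)
  ∠CBI = 62.72°

Step 4: From IB = 11, IC = 12, BC = 12, by the inverse law of cosines:
  cos(∠BIC) = (IB² + IC² - BC²) / (2·IB·IC)
  ∠BIC = 62.72°

Step 5: From IC = 12, IK = 13, CK = 6, by the inverse law of cosines:
  cos(∠CIK) = (IC² + IK² - CK²) / (2·IC·IK)
  ∠CIK = 27.4°

Step 6: From CB = 12, CI = 12, BI = 11, by the inverse law of cosines:
  cos(∠BCI) = (CB² + CI² - BI²) / (2·CB·CI)
  ∠BCI = 54.56°

Step 7: From CI = 12, CK = 6, IK = 13, by the inverse law of cosines:
  cos(∠ICK) = (CI² + CK² - IK²) / (2·CI·CK)
  ∠ICK = 85.62°

Step 8: From KC = 6, KI = 13, CI = 12, by the inverse law of cosines:
  cos(∠CKI) = (KC² + KI² - CI²) / (2·KC·KI)
  ∠CKI = 66.98°

Step 9: From IB = 11, IH = 9.13, BH = 3, by the inverse law of cosines:
  cos(∠BIH) = (IB² + IH² - BH²) / (2·IB·IH)
  ∠BIH = 13.44°

Step 10: From IC = 12, IF = 21.25, CF = 11, by the inverse law of cosines:
  cos(∠CIF) = (IC² + IF² - CF²) / (2·IC·IF)
  ∠CIF = 21.47°

Step 11: From FC = 11, FI = 21.25, CI = 12, by the inverse law of cosines:
  cos(∠CFI) = (FC² + FI² - CI²) / (2·FC·FI)
  ∠CFI = 23.53°

Step 12: From HB = 3, HI = 9.13, BI = 11, by the inverse law of cosines:
  cos(∠BHI) = (HB² + HI² - BI²) / (2·HB·HI)
  ∠BHI = 121.56°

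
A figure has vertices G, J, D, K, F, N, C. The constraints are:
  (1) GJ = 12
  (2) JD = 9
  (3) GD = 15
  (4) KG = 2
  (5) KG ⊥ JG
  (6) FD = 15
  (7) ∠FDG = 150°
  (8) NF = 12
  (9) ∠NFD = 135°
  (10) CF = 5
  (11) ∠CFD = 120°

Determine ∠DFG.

Step 1: By the law of cosines on triangle FDG: FG² = 15² + 15² − 2·15·15·cos(150°) = 839.71, so FG ≈ 28.98.
Step 2: By the inverse law of cosines on triangle DFG: cos(∠DFG) = (15² + 28.98² − 15²) / (2·15·28.98) = 839.71/869.33 = 0.9659, so ∠DFG = 15°.

Therefore, the measure of angle ∠DFG = 15°.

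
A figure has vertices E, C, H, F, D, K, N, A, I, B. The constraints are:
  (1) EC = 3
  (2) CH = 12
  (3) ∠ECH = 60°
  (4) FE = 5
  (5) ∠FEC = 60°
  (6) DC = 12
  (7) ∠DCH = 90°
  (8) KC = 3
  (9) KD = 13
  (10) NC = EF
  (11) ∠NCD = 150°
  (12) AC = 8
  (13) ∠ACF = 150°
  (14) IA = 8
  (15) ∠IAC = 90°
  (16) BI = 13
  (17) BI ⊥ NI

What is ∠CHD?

Step 1: By the law of cosines on triangle HCD: HD² = 12² + 12² − 2·12·12·cos(90°) = 288, so HD = 12·√2.
Step 2: By the inverse law of cosines on triangle CHD: cos(∠CHD) = (12² + (12·√2)² − 12²) / (2·12·12·√2) = 288/407.29 = 0.7071, so ∠CHD = 45°.

Therefore, the measure of angle ∠CHD = 45°.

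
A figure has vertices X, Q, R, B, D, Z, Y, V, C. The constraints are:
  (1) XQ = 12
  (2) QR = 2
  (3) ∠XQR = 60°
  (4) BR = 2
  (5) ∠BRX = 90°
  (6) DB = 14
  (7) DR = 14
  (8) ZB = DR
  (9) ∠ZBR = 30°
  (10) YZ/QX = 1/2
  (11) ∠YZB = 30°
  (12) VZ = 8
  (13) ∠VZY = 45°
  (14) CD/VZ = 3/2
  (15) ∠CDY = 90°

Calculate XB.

Step 1: By the law of cosines on triangle XQR: XR² = 12² + 2² − 2·12·2·cos(60°) = 124, so XR = 2·√31.
Step 2: By the law of cosines on triangle XRB: XB² = (2·√31)² + 2² − 2·2·√31·2·cos(90°) = 128, so XB = 8·√2.

Therefore, the length of XB = 8·√2.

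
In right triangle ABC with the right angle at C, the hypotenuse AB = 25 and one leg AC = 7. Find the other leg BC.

By the Pythagorean theorem: BC^2 = AB^2 - AC^2
BC^2 = 25^2 - 7^2 = 625 - 49 = 576
BC = sqrt(576) = 24

24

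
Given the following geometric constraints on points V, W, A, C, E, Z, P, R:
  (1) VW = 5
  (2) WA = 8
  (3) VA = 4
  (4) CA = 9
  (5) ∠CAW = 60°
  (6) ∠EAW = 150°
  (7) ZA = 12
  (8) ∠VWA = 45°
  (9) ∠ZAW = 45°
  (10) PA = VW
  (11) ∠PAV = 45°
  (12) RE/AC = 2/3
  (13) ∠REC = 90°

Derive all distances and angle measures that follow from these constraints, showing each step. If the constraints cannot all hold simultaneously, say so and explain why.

These constraints are not satisfiable: (1), (2) and (3) fix all three sides of triangle VWA, so by the law of cosines cos(∠VWA) = (5² + 8² − 4²) / (2·5·8) = 0.9125, i.e. ∠VWA ≈ 24.15°, which contradicts (8) ∠VWA = 45°. No planar figure meets all of them, so nothing further can be derived.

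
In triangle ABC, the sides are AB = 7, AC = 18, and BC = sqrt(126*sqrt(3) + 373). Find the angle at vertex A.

By the inverse law of cosines: cos(A) = (AB² + AC² - BC²) / (2 × AB × AC)
cos(A) = (7² + 18² - (sqrt(126*sqrt(3) + 373))²) / (2 × 7 × 18)
cos(A) = (49 + 324 - (126*sqrt(3) + 373)) / 252
cos(A) = -sqrt(3)/2
A = arccos(-sqrt(3)/2) = 150°

150°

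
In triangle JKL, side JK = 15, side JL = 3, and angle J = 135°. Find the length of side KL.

Law of cosines: KL^2 = 15^2 + 3^2 - 2(15)(3)cos(135°) = 45*sqrt(2) + 234, so KL = 3*sqrt(5*sqrt(2) + 26).

3*sqrt(5*sqrt(2) + 26)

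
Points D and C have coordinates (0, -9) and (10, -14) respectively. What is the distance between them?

d = sqrt((10)^2 + (-5)^2) = sqrt(125) = 5*sqrt(5)

5*sqrt(5)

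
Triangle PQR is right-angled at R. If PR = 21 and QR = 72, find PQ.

By the Pythagorean theorem: PQ^2 = PR^2 + QR^2
PQ^2 = 21^2 + 72^2 = 441 + 5184 = 5625
PQ = sqrt(5625) = 75

75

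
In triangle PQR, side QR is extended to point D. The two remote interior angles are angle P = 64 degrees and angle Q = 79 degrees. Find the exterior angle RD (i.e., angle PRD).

Exterior angle = 64 + 79 = 143 degrees (exterior angle theorem).

143 degrees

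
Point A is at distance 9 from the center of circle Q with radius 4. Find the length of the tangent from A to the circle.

tangent = √(d² - r²) = √(9² - 4²) = √(81 - 16) = √65 = sqrt(65)

sqrt(65)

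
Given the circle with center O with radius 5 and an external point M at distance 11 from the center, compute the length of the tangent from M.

Let T be the point of tangency. Then OT ⊥ MT (radius ⊥ tangent).
In right triangle OTM: OM² = OT² + MT²
11² = 5² + MT²
MT² = 96, MT = 4*sqrt(6)

4*sqrt(6)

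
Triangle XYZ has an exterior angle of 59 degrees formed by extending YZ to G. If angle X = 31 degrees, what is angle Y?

By the exterior angle theorem: exterior angle = sum of remote interior angles.
59 = 31 + angle Y
angle Y = 59 - 31 = 28 degrees

28 degrees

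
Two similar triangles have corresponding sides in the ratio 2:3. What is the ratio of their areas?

Area scales with the square of linear dimensions. If every length is multiplied by 2/3, then the area is multiplied by (2/3)^2 = 4/9.
The area ratio is 4:9.

4:9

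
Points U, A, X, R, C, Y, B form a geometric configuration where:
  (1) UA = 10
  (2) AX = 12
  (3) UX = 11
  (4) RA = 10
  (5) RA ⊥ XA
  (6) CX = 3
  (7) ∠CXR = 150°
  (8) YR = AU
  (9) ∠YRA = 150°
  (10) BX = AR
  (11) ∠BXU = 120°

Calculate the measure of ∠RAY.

From the given relations: YR = AU = 10.
Step 1: By the law of cosines on triangle ARY: AY² = 10² + 10² − 2·10·10·cos(150°) = 373.21, so AY ≈ 19.32.
Step 2: By the inverse law of cosines on triangle RAY: cos(∠RAY) = (10² + 19.32² − 10²) / (2·10·19.32) = 373.21/386.37 = 0.9659, so ∠RAY = 15°.

Therefore, the measure of angle ∠RAY = 15°.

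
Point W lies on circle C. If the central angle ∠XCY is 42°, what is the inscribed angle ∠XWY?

Inscribed angle = 42° / 2 = 21° (inscribed angle theorem).

21°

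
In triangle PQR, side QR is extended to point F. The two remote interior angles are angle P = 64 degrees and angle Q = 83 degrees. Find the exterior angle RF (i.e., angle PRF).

By the exterior angle theorem, an exterior angle of a triangle equals the sum of the two remote interior angles.
Exterior angle = angle P + angle Q
Exterior angle = 64 + 83 = 147 degrees

147 degrees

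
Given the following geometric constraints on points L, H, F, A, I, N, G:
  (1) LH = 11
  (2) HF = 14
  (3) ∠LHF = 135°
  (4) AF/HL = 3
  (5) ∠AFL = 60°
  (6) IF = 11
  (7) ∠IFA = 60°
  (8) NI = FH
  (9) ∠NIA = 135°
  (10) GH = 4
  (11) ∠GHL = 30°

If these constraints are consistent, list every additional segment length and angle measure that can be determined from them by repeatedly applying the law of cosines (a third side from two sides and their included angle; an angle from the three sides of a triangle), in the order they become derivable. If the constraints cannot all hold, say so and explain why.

The constraints are consistent. Derivable facts, in order:
After 1 step:
- AI = 11·√7
- LF ≈ 23.13
- LG ≈ 7.8
After 2 steps:
- AN ≈ 40.24
- LA ≈ 29.34
- ∠AIF = 100.89°
- ∠FAI = 19.11°
- ∠FLH = 25.35°
- ∠GLH = 14.86°
- ∠HFL = 19.65°
- ∠HGL = 135.14°
After 3 steps:
- ∠ALF = 76.95°
- ∠ANI = 30.76°
- ∠FAL = 43.05°
- ∠IAN = 14.24°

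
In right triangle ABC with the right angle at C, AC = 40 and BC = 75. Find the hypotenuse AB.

By the Pythagorean theorem: AB^2 = AC^2 + BC^2
AB^2 = 40^2 + 75^2 = 1600 + 5625 = 7225
AB = sqrt(7225) = 85

85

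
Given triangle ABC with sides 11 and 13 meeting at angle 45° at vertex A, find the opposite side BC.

When two sides and the included angle are known, the law of cosines gives the third side.
c^2 = a^2 + b^2 - 2ab cos(C) generalizes the Pythagorean theorem to non-right triangles.
Here: BC^2 = 121 + 169 - 286*(sqrt(2)/2) = 290 - 143*sqrt(2)
BC = sqrt(290 - 143*sqrt(2))

sqrt(290 - 143*sqrt(2))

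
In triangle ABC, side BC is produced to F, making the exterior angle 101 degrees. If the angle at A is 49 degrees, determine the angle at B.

The exterior angle theorem states that an exterior angle equals the sum of the two non-adjacent interior angles.
So 101 = 49 + angle B, which gives angle B = 101 - 49 = 52 degrees.

52 degrees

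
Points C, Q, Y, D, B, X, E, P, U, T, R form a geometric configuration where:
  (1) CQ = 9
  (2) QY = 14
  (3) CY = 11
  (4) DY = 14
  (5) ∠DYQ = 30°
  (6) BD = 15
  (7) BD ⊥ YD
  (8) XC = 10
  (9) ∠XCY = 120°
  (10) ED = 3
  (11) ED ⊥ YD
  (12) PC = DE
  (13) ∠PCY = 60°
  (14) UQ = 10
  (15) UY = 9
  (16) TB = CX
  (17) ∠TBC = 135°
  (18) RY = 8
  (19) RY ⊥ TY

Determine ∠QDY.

Step 1: By the law of cosines on triangle DYQ: DQ² = 14² + 14² − 2·14·14·cos(30°) = 52.52, so DQ ≈ 7.25.
Step 2: By the inverse law of cosines on triangle QDY: cos(∠QDY) = (7.25² + 14² − 14²) / (2·7.25·14) = 52.52/202.91 = 0.2588, so ∠QDY = 75°.

Therefore, the measure of angle ∠QDY = 75°.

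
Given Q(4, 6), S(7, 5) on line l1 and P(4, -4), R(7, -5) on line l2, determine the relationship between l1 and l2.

Slope of line 1: m1 = (5 - 6)/(7 - 4) = -1/3 = -1/3
Slope of line 2: m2 = (-5 - -4)/(7 - 4) = -1/3 = -1/3
Two lines are parallel if and only if they have equal slopes (or both are vertical).
Here m1 = m2 = -1/3, confirming the lines are parallel.

Parallel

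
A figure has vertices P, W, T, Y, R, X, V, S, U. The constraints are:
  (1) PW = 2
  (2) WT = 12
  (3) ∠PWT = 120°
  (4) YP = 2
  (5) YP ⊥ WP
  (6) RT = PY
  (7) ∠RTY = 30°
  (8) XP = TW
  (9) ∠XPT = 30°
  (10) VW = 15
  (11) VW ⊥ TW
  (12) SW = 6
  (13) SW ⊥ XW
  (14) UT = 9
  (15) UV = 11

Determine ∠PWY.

Step 1: By the law of cosines on triangle WPY: WY² = 2² + 2² − 2·2·2·cos(90°) = 8, so WY = 2·√2.
Step 2: By the inverse law of cosines on triangle PWY: cos(∠PWY) = (2² + (2·√2)² − 2²) / (2·2·2·√2) = 8/11.31 = 0.7071, so ∠PWY = 45°.

Therefore, the measure of angle ∠PWY = 45°.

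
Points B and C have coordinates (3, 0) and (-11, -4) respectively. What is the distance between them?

d = sqrt((-11 - 3)^2 + (-4 - 0)^2)
d = sqrt(-14^2 + -4^2)
d = sqrt(196 + 16)
d = sqrt(212) = 2*sqrt(53)

2*sqrt(53)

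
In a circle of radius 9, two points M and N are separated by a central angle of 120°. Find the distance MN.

Chord = 2(9) sin(60°) = 9*sqrt(3)

9*sqrt(3)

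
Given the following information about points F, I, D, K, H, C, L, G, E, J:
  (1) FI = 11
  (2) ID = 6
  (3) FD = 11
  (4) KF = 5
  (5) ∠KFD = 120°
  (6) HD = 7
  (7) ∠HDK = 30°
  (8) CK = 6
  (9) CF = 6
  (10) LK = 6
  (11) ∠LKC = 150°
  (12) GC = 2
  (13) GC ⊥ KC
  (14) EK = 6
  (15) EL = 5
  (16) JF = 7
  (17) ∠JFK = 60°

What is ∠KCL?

Step 1: By the law of cosines on triangle CKL: CL² = 6² + 6² − 2·6·6·cos(150°) = 134.35, so CL ≈ 11.59.
Step 2: By the inverse law of cosines on triangle KCL: cos(∠KCL) = (6² + 11.59² − 6²) / (2·6·11.59) = 134.35/139.09 = 0.9659, so ∠KCL = 15°.

Therefore, the measure of angle ∠KCL = 15°.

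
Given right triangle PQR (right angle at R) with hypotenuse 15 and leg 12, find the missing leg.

QR = sqrt(15^2 - 12^2) = sqrt(81) = 9

9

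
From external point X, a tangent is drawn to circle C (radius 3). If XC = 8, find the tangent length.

The tangent, radius, and line from the external point to the center form a right triangle.
The right angle is where the tangent meets the radius.
By the Pythagorean theorem: tangent² + 3² = 8²
tangent² = 64 - 9 = 55
tangent = sqrt(55)

sqrt(55)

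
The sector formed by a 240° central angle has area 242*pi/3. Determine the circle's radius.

r² = 360 × 242*pi/3 / (π × 240) = 121, so r = 11.

11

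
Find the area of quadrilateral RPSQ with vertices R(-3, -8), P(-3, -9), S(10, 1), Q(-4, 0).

Using the Shoelace formula for a quadrilateral (vertices in order):
Area = (1/2)|sum of (x_i * y_(i+1) - x_(i+1) * y_i)|
Terms: (-3*-9 - -3*-8) = 3, (-3*1 - 10*-9) = 87, (10*0 - -4*1) = 4, (-4*-8 - -3*0) = 32
Sum = 126
Area = (1/2)(126) = 63

63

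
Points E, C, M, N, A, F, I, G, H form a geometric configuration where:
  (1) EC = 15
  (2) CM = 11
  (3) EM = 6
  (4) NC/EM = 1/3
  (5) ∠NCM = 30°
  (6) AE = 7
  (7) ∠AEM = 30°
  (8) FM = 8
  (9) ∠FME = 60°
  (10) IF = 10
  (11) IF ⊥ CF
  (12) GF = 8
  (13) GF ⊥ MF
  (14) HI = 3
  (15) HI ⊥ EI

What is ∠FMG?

Step 1: By the law of cosines on triangle MFG: MG² = 8² + 8² − 2·8·8·cos(90°) = 128, so MG = 8·√2.
Step 2: By the inverse law of cosines on triangle FMG: cos(∠FMG) = (8² + (8·√2)² − 8²) / (2·8·8·√2) = 128/181.02 = 0.7071, so ∠FMG = 45°.

Therefore, the measure of angle ∠FMG = 45°.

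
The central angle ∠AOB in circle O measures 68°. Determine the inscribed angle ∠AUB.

Inscribed angle = 68° / 2 = 34° (inscribed angle theorem).

34°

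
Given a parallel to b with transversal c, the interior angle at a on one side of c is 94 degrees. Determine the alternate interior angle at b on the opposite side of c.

Alternate interior angles formed by parallel lines and a transversal are equal.
The given angle is 94 degrees.
The alternate interior angle = 94 degrees.

94 degrees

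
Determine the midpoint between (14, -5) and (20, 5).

The midpoint is the point halfway along the segment.
Move half the horizontal distance: 14 + (20 - 14)/2 = 14 + 6/2 = 17
Move half the vertical distance: -5 + (5 - -5)/2 = -5 + 10/2 = 0
Midpoint = (17, 0)

(17, 0)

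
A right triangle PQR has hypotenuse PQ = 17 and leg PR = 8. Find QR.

Rearranging the Pythagorean theorem to solve for the unknown leg:
leg^2 = hypotenuse^2 - known_leg^2 = 289 - 64 = 225
leg = sqrt(225) = 15.

15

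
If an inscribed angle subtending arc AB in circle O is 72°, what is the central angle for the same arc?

By the inscribed angle theorem, the central angle is twice the inscribed angle.
Central angle = 2 × 72° = 144°

144°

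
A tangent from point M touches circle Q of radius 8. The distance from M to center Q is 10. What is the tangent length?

tangent = √(d² - r²) = √(10² - 8²) = √(100 - 64) = √36 = 6

6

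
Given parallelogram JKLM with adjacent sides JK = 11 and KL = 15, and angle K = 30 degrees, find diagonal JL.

Law of cosines: d^2 = 11^2 + 15^2 - 2(11)(15)cos(30°) = 346 - 165*sqrt(3), so d = sqrt(346 - 165*sqrt(3)).

sqrt(346 - 165*sqrt(3))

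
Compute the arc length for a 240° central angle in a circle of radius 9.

Arc length = 2πr × θ/360
= 2π × 9 × 2/3
= 12*pi

12*pi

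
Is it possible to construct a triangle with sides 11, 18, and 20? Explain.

Check all three triangle inequalities:
11 + 18 = 29 > 20 ✓
11 + 20 = 31 > 18 ✓
18 + 20 = 38 > 11 ✓
All conditions hold, so these sides form a valid triangle.

Yes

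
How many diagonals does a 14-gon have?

Each of the 14 vertices connects to 11 non-adjacent vertices via diagonals.
Total connections = 14 × 11 = 154, but each diagonal is counted twice.
Number of diagonals = 154 / 2 = 77.

77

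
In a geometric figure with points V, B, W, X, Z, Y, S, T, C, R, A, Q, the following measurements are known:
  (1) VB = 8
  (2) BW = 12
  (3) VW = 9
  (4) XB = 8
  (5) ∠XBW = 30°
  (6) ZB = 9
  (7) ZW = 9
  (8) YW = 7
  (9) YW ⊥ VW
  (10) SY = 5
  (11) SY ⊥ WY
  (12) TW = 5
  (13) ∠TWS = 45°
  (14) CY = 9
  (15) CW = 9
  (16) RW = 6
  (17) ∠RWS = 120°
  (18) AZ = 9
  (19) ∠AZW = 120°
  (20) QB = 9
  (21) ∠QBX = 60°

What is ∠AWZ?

Step 1: By the law of cosines on triangle WZA: WA² = 9² + 9² − 2·9·9·cos(120°) = 243, so WA = 9·√3.
Step 2: By the inverse law of cosines on triangle AWZ: cos(∠AWZ) = ((9·√3)² + 9² − 9²) / (2·9·√3·9) = 243/280.59 = 0.866, so ∠AWZ = 30°.

Therefore, the measure of angle ∠AWZ = 30°.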